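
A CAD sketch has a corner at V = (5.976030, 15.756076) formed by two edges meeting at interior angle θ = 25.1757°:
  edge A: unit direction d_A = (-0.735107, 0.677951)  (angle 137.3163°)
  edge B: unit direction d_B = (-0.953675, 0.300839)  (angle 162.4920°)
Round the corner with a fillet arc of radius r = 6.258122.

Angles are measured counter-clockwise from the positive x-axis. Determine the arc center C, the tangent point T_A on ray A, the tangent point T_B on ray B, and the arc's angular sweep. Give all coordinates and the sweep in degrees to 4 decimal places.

center=(-18.8682,30.1553) T_A=(-14.6255,34.7557) T_B=(-20.7508,24.1871) sweep=154.8243

bisector direction at 149.9042° = (-0.865188,0.501448)
center distance |VC| = r/sin(θ/2) = 6.258122/sin(12.5878°) = 28.715374
C = V + |VC|·bis = (-18.8682,30.1553)
T_A = V + ((C−V)·d_A)·d_A = V + 28.0251·d_A = (-14.6255,34.7557)
T_B = V + ((C−V)·d_B)·d_B = V + 28.0251·d_B = (-20.7508,24.1871)
sweep = 180° − θ = 154.8243°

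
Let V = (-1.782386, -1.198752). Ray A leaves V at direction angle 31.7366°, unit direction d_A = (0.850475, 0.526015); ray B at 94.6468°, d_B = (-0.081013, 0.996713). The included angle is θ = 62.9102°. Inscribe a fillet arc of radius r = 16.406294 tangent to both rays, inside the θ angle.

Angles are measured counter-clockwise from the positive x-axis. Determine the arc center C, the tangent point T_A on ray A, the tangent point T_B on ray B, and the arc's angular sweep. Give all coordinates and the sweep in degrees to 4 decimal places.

bisector direction at 63.1917° = (0.451007,0.892520)
center distance |VC| = r/sin(θ/2) = 16.406294/sin(31.4551°) = 31.439907
C = V + |VC|·bis = (12.3972,26.8620)
T_A = V + ((C−V)·d_A)·d_A = V + 26.8198·d_A = (21.0272,12.9089)
T_B = V + ((C−V)·d_B)·d_B = V + 26.8198·d_B = (-3.9551,25.5329)
sweep = 180° − θ = 117.0898°

center=(12.3972,26.8620) T_A=(21.0272,12.9089) T_B=(-3.9551,25.5329) sweep=117.0898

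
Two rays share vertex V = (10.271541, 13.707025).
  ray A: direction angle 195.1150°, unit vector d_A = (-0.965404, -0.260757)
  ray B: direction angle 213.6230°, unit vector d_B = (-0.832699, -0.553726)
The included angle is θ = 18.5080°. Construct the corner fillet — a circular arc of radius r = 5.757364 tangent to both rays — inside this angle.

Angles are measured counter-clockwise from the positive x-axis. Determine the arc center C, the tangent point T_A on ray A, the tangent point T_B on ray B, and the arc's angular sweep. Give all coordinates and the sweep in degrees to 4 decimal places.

bisector direction at 204.3690° = (-0.910907,-0.412612)
center distance |VC| = r/sin(θ/2) = 5.757364/sin(9.2540°) = 35.801949
C = V + |VC|·bis = (-22.3407,-1.0653)
T_A = V + ((C−V)·d_A)·d_A = V + 35.3360·d_A = (-23.8420,4.4929)
T_B = V + ((C−V)·d_B)·d_B = V + 35.3360·d_B = (-19.1527,-5.8594)
sweep = 180° − θ = 161.4920°

center=(-22.3407,-1.0653) T_A=(-23.8420,4.4929) T_B=(-19.1527,-5.8594) sweep=161.4920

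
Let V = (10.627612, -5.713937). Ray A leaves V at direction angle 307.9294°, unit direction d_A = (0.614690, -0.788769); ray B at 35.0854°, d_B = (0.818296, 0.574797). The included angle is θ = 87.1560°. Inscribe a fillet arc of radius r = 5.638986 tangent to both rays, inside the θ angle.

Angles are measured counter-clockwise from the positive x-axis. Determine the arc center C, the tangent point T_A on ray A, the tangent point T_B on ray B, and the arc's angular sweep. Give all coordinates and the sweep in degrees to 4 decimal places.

bisector direction at 351.5074° = (0.989035,-0.147682)
center distance |VC| = r/sin(θ/2) = 5.638986/sin(43.5780°) = 8.180251
C = V + |VC|·bis = (18.7182,-6.9220)
T_A = V + ((C−V)·d_A)·d_A = V + 5.9261·d_A = (14.2703,-10.3882)
T_B = V + ((C−V)·d_B)·d_B = V + 5.9261·d_B = (15.4769,-2.3076)
sweep = 180° − θ = 92.8440°

center=(18.7182,-6.9220) T_A=(14.2703,-10.3882) T_B=(15.4769,-2.3076) sweep=92.8440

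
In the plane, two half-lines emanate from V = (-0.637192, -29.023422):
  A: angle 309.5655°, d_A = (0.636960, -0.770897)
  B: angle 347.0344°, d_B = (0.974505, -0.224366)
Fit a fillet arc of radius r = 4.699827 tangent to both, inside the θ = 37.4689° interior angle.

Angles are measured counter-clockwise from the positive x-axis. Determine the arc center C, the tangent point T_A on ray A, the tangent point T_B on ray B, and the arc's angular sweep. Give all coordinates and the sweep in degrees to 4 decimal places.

center=(11.8126,-36.7126) T_A=(8.1895,-39.7062) T_B=(12.8671,-32.1326) sweep=142.5311

bisector direction at 328.2999° = (0.850811,-0.525472)
center distance |VC| = r/sin(θ/2) = 4.699827/sin(18.7344°) = 14.632888
C = V + |VC|·bis = (11.8126,-36.7126)
T_A = V + ((C−V)·d_A)·d_A = V + 13.8576·d_A = (8.1895,-39.7062)
T_B = V + ((C−V)·d_B)·d_B = V + 13.8576·d_B = (12.8671,-32.1326)
sweep = 180° − θ = 142.5311°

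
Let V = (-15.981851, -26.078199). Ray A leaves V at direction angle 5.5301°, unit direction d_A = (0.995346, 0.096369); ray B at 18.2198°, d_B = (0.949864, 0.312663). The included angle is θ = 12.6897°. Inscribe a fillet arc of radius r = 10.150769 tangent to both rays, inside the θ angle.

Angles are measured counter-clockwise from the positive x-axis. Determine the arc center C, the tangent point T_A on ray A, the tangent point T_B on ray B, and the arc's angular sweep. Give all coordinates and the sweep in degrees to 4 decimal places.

bisector direction at 11.8750° = (0.978599,0.205776)
center distance |VC| = r/sin(θ/2) = 10.150769/sin(6.3449°) = 91.851913
C = V + |VC|·bis = (73.9043,-7.1772)
T_A = V + ((C−V)·d_A)·d_A = V + 91.2893·d_A = (74.8826,-17.2808)
T_B = V + ((C−V)·d_B)·d_B = V + 91.2893·d_B = (70.7306,2.4646)
sweep = 180° − θ = 167.3103°

center=(73.9043,-7.1772) T_A=(74.8826,-17.2808) T_B=(70.7306,2.4646) sweep=167.3103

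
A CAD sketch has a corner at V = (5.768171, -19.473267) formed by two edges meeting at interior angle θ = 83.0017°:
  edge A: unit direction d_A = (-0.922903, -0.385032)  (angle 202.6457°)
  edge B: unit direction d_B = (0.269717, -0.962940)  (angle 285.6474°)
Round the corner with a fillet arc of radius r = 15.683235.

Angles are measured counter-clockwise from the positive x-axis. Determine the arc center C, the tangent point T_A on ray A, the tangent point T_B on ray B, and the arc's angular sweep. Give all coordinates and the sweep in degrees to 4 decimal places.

bisector direction at 244.1466° = (-0.436071,-0.899912)
center distance |VC| = r/sin(θ/2) = 15.683235/sin(41.5008°) = 23.668122
C = V + |VC|·bis = (-4.5528,-40.7725)
T_A = V + ((C−V)·d_A)·d_A = V + 17.7261·d_A = (-10.5913,-26.2984)
T_B = V + ((C−V)·d_B)·d_B = V + 17.7261·d_B = (10.5492,-36.5425)
sweep = 180° − θ = 96.9983°

center=(-4.5528,-40.7725) T_A=(-10.5913,-26.2984) T_B=(10.5492,-36.5425) sweep=96.9983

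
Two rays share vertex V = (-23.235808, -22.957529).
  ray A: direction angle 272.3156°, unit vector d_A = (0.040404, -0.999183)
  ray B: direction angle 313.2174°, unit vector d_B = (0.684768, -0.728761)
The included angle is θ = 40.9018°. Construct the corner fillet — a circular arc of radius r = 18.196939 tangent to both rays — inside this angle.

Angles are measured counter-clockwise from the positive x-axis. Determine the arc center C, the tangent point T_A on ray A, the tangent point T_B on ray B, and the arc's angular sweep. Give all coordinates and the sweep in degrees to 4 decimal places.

bisector direction at 292.7665° = (0.386977,-0.922090)
center distance |VC| = r/sin(θ/2) = 18.196939/sin(20.4509°) = 52.079855
C = V + |VC|·bis = (-3.0821,-70.9798)
T_A = V + ((C−V)·d_A)·d_A = V + 48.7974·d_A = (-21.2642,-71.7150)
T_B = V + ((C−V)·d_B)·d_B = V + 48.7974·d_B = (10.1791,-58.5191)
sweep = 180° − θ = 139.0982°

center=(-3.0821,-70.9798) T_A=(-21.2642,-71.7150) T_B=(10.1791,-58.5191) sweep=139.0982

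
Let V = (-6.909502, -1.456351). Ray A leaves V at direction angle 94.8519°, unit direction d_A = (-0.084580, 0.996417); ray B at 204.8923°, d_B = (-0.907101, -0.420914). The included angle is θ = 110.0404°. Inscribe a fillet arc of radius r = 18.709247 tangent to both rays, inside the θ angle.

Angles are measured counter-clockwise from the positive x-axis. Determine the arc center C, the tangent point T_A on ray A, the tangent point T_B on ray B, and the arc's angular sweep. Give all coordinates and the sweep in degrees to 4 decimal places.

bisector direction at 149.8721° = (-0.864907,0.501932)
center distance |VC| = r/sin(θ/2) = 18.709247/sin(55.0202°) = 22.834138
C = V + |VC|·bis = (-26.6589,10.0048)
T_A = V + ((C−V)·d_A)·d_A = V + 13.0905·d_A = (-8.0167,11.5873)
T_B = V + ((C−V)·d_B)·d_B = V + 13.0905·d_B = (-18.7839,-6.9663)
sweep = 180° − θ = 69.9596°

center=(-26.6589,10.0048) T_A=(-8.0167,11.5873) T_B=(-18.7839,-6.9663) sweep=69.9596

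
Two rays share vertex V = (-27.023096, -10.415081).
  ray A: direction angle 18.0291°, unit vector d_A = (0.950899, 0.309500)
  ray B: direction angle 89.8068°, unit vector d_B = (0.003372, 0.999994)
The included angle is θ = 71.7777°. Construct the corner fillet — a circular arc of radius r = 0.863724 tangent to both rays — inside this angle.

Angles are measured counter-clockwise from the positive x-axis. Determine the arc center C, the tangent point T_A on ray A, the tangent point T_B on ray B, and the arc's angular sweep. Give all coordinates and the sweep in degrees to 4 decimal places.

center=(-26.1554,-9.2243) T_A=(-25.8880,-10.0456) T_B=(-27.0191,-9.2214) sweep=108.2223

bisector direction at 53.9180° = (0.588943,0.808174)
center distance |VC| = r/sin(θ/2) = 0.863724/sin(35.8888°) = 1.473392
C = V + |VC|·bis = (-26.1554,-9.2243)
T_A = V + ((C−V)·d_A)·d_A = V + 1.1937·d_A = (-25.8880,-10.0456)
T_B = V + ((C−V)·d_B)·d_B = V + 1.1937·d_B = (-27.0191,-9.2214)
sweep = 180° − θ = 108.2223°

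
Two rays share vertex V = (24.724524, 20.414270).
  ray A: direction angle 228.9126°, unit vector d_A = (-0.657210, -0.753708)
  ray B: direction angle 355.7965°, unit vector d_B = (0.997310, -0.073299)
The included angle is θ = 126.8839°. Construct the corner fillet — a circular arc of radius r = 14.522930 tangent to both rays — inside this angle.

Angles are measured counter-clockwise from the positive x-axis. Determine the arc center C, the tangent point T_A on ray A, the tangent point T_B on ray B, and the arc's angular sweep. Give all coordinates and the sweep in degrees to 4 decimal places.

bisector direction at 292.3546° = (0.380337,-0.924848)
center distance |VC| = r/sin(θ/2) = 14.522930/sin(63.4419°) = 16.236138
C = V + |VC|·bis = (30.8997,5.3983)
T_A = V + ((C−V)·d_A)·d_A = V + 7.2592·d_A = (19.9537,14.9429)
T_B = V + ((C−V)·d_B)·d_B = V + 7.2592·d_B = (31.9642,19.8822)
sweep = 180° − θ = 53.1161°

center=(30.8997,5.3983) T_A=(19.9537,14.9429) T_B=(31.9642,19.8822) sweep=53.1161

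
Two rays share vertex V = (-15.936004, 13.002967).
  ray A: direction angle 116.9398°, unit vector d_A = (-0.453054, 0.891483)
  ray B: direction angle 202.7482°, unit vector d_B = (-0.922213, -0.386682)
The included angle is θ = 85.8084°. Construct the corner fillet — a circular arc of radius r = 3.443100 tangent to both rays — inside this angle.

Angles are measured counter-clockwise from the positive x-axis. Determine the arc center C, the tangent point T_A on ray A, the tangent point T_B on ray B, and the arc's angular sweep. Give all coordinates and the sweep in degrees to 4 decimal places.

bisector direction at 159.8440° = (-0.938758,0.344577)
center distance |VC| = r/sin(θ/2) = 3.443100/sin(42.9042°) = 5.057621
C = V + |VC|·bis = (-20.6839,14.7457)
T_A = V + ((C−V)·d_A)·d_A = V + 3.7047·d_A = (-17.6144,16.3056)
T_B = V + ((C−V)·d_B)·d_B = V + 3.7047·d_B = (-19.3525,11.5704)
sweep = 180° − θ = 94.1916°

center=(-20.6839,14.7457) T_A=(-17.6144,16.3056) T_B=(-19.3525,11.5704) sweep=94.1916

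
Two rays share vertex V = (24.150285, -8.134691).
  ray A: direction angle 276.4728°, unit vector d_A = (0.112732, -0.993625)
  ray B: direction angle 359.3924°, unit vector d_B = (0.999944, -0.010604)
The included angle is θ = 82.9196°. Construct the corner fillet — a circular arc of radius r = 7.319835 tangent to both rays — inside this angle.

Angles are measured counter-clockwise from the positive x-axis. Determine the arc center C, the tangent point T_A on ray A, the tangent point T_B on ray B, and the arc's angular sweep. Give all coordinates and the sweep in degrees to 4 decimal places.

center=(32.3575,-15.5420) T_A=(25.0843,-16.3672) T_B=(32.4351,-8.2226) sweep=97.0804

bisector direction at 317.9326° = (0.742357,-0.670004)
center distance |VC| = r/sin(θ/2) = 7.319835/sin(41.4598°) = 11.055576
C = V + |VC|·bis = (32.3575,-15.5420)
T_A = V + ((C−V)·d_A)·d_A = V + 8.2853·d_A = (25.0843,-16.3672)
T_B = V + ((C−V)·d_B)·d_B = V + 8.2853·d_B = (32.4351,-8.2226)
sweep = 180° − θ = 97.0804°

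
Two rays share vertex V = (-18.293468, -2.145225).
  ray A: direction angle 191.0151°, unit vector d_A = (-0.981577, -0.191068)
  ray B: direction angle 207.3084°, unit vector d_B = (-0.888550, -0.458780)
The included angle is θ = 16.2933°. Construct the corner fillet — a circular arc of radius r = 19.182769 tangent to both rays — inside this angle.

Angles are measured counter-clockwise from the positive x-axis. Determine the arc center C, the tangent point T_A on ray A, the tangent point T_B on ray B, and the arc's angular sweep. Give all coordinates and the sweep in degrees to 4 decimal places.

center=(-146.1624,-46.5782) T_A=(-149.8276,-27.7489) T_B=(-137.3618,-63.6231) sweep=163.7067

bisector direction at 199.1617° = (-0.944596,-0.328236)
center distance |VC| = r/sin(θ/2) = 19.182769/sin(8.1466°) = 135.368994
C = V + |VC|·bis = (-146.1624,-46.5782)
T_A = V + ((C−V)·d_A)·d_A = V + 134.0029·d_A = (-149.8276,-27.7489)
T_B = V + ((C−V)·d_B)·d_B = V + 134.0029·d_B = (-137.3618,-63.6231)
sweep = 180° − θ = 163.7067°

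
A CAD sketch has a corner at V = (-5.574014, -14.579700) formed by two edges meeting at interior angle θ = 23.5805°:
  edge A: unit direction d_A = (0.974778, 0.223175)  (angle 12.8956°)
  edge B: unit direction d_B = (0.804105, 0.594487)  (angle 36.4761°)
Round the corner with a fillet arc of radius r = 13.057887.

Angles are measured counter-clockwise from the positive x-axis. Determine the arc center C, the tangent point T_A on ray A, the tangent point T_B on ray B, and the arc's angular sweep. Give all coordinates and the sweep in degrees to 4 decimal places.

bisector direction at 24.6858° = (0.908611,0.417643)
center distance |VC| = r/sin(θ/2) = 13.057887/sin(11.7903°) = 63.906037
C = V + |VC|·bis = (52.4917,12.1102)
T_A = V + ((C−V)·d_A)·d_A = V + 62.5578·d_A = (55.4059,-0.6184)
T_B = V + ((C−V)·d_B)·d_B = V + 62.5578·d_B = (44.7290,22.6101)
sweep = 180° − θ = 156.4195°

center=(52.4917,12.1102) T_A=(55.4059,-0.6184) T_B=(44.7290,22.6101) sweep=156.4195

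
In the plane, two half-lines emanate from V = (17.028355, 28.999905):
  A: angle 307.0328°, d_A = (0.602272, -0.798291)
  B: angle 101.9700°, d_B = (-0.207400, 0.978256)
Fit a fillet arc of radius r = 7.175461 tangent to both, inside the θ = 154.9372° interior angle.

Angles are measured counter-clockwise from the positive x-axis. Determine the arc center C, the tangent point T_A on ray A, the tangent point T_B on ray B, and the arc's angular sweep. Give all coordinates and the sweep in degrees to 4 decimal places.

center=(23.7170,32.0483) T_A=(17.9889,27.7267) T_B=(16.6976,30.5601) sweep=25.0628

bisector direction at 24.5014° = (0.909951,0.414715)
center distance |VC| = r/sin(θ/2) = 7.175461/sin(77.4686°) = 7.350572
C = V + |VC|·bis = (23.7170,32.0483)
T_A = V + ((C−V)·d_A)·d_A = V + 1.5949·d_A = (17.9889,27.7267)
T_B = V + ((C−V)·d_B)·d_B = V + 1.5949·d_B = (16.6976,30.5601)
sweep = 180° − θ = 25.0628°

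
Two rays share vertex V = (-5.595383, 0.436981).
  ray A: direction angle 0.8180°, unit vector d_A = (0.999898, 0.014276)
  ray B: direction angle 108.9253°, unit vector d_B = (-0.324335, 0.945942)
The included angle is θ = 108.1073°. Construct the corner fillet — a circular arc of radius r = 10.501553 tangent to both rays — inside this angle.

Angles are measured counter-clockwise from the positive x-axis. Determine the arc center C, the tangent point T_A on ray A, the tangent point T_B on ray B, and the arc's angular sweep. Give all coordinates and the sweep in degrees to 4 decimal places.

center=(1.8687,11.0462) T_A=(2.0187,0.5457) T_B=(-8.0651,7.6402) sweep=71.8927

bisector direction at 54.8716° = (0.575410,0.817865)
center distance |VC| = r/sin(θ/2) = 10.501553/sin(54.0536°) = 12.971814
C = V + |VC|·bis = (1.8687,11.0462)
T_A = V + ((C−V)·d_A)·d_A = V + 7.6148·d_A = (2.0187,0.5457)
T_B = V + ((C−V)·d_B)·d_B = V + 7.6148·d_B = (-8.0651,7.6402)
sweep = 180° − θ = 71.8927°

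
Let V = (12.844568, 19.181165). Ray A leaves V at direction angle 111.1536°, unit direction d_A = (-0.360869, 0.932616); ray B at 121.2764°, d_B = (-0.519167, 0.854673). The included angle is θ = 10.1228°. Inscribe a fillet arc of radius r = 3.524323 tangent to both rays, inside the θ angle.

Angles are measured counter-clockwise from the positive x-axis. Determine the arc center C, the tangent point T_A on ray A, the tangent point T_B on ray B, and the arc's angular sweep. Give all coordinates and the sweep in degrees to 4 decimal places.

bisector direction at 116.2150° = (-0.441741,0.897143)
center distance |VC| = r/sin(θ/2) = 3.524323/sin(5.0614°) = 39.947782
C = V + |VC|·bis = (-4.8020,55.0200)
T_A = V + ((C−V)·d_A)·d_A = V + 39.7920·d_A = (-1.5152,56.2918)
T_B = V + ((C−V)·d_B)·d_B = V + 39.7920·d_B = (-7.8141,53.1903)
sweep = 180° − θ = 169.8772°

center=(-4.8020,55.0200) T_A=(-1.5152,56.2918) T_B=(-7.8141,53.1903) sweep=169.8772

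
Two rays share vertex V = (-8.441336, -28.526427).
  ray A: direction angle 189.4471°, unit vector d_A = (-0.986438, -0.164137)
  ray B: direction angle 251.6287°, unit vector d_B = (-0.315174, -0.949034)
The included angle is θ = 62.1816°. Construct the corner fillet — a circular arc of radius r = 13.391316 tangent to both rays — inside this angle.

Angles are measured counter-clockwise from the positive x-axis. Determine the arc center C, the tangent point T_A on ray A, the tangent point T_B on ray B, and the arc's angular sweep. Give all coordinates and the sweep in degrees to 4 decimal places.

center=(-28.1492,-45.3811) T_A=(-30.3473,-32.1714) T_B=(-15.4404,-49.6017) sweep=117.8184

bisector direction at 220.5379° = (-0.759976,-0.649951)
center distance |VC| = r/sin(θ/2) = 13.391316/sin(31.0908°) = 25.932270
C = V + |VC|·bis = (-28.1492,-45.3811)
T_A = V + ((C−V)·d_A)·d_A = V + 22.2071·d_A = (-30.3473,-32.1714)
T_B = V + ((C−V)·d_B)·d_B = V + 22.2071·d_B = (-15.4404,-49.6017)
sweep = 180° − θ = 117.8184°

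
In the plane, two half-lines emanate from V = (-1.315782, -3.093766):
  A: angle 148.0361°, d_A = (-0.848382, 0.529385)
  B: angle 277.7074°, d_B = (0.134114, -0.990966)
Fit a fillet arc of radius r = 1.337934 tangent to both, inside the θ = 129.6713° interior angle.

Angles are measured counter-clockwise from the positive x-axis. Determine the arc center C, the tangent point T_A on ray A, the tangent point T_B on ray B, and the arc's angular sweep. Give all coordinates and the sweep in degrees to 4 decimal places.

center=(-2.5573,-3.8961) T_A=(-1.8490,-2.7610) T_B=(-1.2315,-3.7167) sweep=50.3287

bisector direction at 212.8717° = (-0.839888,-0.542760)
center distance |VC| = r/sin(θ/2) = 1.337934/sin(64.8357°) = 1.478230
C = V + |VC|·bis = (-2.5573,-3.8961)
T_A = V + ((C−V)·d_A)·d_A = V + 0.6286·d_A = (-1.8490,-2.7610)
T_B = V + ((C−V)·d_B)·d_B = V + 0.6286·d_B = (-1.2315,-3.7167)
sweep = 180° − θ = 50.3287°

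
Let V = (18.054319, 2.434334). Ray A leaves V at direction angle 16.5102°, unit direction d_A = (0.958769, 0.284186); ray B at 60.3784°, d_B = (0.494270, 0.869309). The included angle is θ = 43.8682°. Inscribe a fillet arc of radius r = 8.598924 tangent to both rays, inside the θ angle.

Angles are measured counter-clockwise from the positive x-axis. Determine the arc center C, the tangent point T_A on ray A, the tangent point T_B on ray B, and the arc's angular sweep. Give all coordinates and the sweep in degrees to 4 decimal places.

bisector direction at 38.4443° = (0.783213,0.621754)
center distance |VC| = r/sin(θ/2) = 8.598924/sin(21.9341°) = 23.020094
C = V + |VC|·bis = (36.0840,16.7472)
T_A = V + ((C−V)·d_A)·d_A = V + 21.3538·d_A = (38.5276,8.5028)
T_B = V + ((C−V)·d_B)·d_B = V + 21.3538·d_B = (28.6088,20.9973)
sweep = 180° − θ = 136.1318°

center=(36.0840,16.7472) T_A=(38.5276,8.5028) T_B=(28.6088,20.9973) sweep=136.1318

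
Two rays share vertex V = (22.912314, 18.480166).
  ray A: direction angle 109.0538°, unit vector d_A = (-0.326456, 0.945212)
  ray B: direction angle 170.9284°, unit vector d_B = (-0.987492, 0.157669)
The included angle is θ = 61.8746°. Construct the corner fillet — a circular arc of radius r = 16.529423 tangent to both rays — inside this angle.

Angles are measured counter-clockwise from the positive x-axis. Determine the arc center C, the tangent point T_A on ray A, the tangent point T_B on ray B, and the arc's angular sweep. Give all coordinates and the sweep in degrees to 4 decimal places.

bisector direction at 139.9911° = (-0.765945,0.642907)
center distance |VC| = r/sin(θ/2) = 16.529423/sin(30.9373°) = 32.152171
C = V + |VC|·bis = (-1.7145,39.1510)
T_A = V + ((C−V)·d_A)·d_A = V + 27.5779·d_A = (13.9093,44.5471)
T_B = V + ((C−V)·d_B)·d_B = V + 27.5779·d_B = (-4.3206,22.8283)
sweep = 180° − θ = 118.1254°

center=(-1.7145,39.1510) T_A=(13.9093,44.5471) T_B=(-4.3206,22.8283) sweep=118.1254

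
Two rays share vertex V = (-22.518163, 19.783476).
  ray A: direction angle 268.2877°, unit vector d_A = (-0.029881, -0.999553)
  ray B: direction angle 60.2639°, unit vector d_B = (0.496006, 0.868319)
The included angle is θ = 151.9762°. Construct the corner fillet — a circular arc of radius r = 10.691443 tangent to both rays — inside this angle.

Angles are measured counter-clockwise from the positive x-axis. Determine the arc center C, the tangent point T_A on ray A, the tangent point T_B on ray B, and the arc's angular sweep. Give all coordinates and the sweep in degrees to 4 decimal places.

bisector direction at 344.2758° = (0.962577,-0.271007)
center distance |VC| = r/sin(θ/2) = 10.691443/sin(75.9881°) = 11.019318
C = V + |VC|·bis = (-11.9112,16.7972)
T_A = V + ((C−V)·d_A)·d_A = V + 2.6680·d_A = (-22.5979,17.1166)
T_B = V + ((C−V)·d_B)·d_B = V + 2.6680·d_B = (-21.1948,22.1002)
sweep = 180° − θ = 28.0238°

center=(-11.9112,16.7972) T_A=(-22.5979,17.1166) T_B=(-21.1948,22.1002) sweep=28.0238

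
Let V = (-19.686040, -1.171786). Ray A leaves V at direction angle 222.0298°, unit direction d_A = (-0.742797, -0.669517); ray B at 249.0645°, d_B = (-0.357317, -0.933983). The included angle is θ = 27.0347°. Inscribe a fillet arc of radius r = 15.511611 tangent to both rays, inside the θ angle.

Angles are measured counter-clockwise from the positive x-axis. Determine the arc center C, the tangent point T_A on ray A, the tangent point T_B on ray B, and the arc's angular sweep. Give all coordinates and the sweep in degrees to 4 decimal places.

center=(-57.2293,-55.8940) T_A=(-67.6146,-44.3720) T_B=(-42.7417,-61.4365) sweep=152.9653

bisector direction at 235.5471° = (-0.565728,-0.824592)
center distance |VC| = r/sin(θ/2) = 15.511611/sin(13.5174°) = 66.362729
C = V + |VC|·bis = (-57.2293,-55.8940)
T_A = V + ((C−V)·d_A)·d_A = V + 64.5244·d_A = (-67.6146,-44.3720)
T_B = V + ((C−V)·d_B)·d_B = V + 64.5244·d_B = (-42.7417,-61.4365)
sweep = 180° − θ = 152.9653°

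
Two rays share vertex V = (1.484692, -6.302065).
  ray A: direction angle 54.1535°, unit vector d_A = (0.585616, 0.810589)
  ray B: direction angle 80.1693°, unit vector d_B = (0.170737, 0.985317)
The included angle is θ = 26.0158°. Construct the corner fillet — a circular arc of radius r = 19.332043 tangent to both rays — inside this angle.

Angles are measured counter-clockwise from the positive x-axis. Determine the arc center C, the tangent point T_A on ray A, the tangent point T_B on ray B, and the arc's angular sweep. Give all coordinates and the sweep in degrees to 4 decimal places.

center=(34.8208,72.8521) T_A=(50.4911,61.5310) T_B=(15.7726,76.1528) sweep=153.9842

bisector direction at 67.1614° = (0.388137,0.921602)
center distance |VC| = r/sin(θ/2) = 19.332043/sin(13.0079°) = 85.887592
C = V + |VC|·bis = (34.8208,72.8521)
T_A = V + ((C−V)·d_A)·d_A = V + 83.6836·d_A = (50.4911,61.5310)
T_B = V + ((C−V)·d_B)·d_B = V + 83.6836·d_B = (15.7726,76.1528)
sweep = 180° − θ = 153.9842°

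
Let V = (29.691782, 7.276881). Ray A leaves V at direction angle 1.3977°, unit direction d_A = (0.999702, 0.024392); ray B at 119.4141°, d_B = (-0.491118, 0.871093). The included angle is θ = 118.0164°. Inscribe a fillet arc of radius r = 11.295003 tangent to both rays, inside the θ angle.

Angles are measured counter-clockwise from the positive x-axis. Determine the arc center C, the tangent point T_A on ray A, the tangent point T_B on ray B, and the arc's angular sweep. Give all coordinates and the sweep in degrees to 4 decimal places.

bisector direction at 60.4059° = (0.493852,0.869546)
center distance |VC| = r/sin(θ/2) = 11.295003/sin(59.0082°) = 13.175995
C = V + |VC|·bis = (36.1988,18.7340)
T_A = V + ((C−V)·d_A)·d_A = V + 6.7845·d_A = (36.4743,7.4424)
T_B = V + ((C−V)·d_B)·d_B = V + 6.7845·d_B = (26.3598,13.1868)
sweep = 180° − θ = 61.9836°

center=(36.1988,18.7340) T_A=(36.4743,7.4424) T_B=(26.3598,13.1868) sweep=61.9836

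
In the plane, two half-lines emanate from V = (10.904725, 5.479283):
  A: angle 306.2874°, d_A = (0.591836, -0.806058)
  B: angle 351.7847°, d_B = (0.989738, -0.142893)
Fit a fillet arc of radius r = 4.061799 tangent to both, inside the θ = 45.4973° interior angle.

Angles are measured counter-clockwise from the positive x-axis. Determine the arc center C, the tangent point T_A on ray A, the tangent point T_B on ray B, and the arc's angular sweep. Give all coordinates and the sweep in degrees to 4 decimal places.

bisector direction at 329.0360° = (0.857491,-0.514499)
center distance |VC| = r/sin(θ/2) = 4.061799/sin(22.7487°) = 10.504040
C = V + |VC|·bis = (19.9118,0.0750)
T_A = V + ((C−V)·d_A)·d_A = V + 9.6869·d_A = (16.6378,-2.3289)
T_B = V + ((C−V)·d_B)·d_B = V + 9.6869·d_B = (20.4922,4.0951)
sweep = 180° − θ = 134.5027°

center=(19.9118,0.0750) T_A=(16.6378,-2.3289) T_B=(20.4922,4.0951) sweep=134.5027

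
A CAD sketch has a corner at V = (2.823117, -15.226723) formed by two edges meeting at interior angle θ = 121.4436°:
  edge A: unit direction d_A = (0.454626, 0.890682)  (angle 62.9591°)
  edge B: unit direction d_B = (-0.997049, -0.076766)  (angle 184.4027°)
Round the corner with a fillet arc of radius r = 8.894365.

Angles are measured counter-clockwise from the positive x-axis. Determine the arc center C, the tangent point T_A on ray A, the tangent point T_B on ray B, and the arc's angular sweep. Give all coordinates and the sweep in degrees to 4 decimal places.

center=(-2.8318,-6.7414) T_A=(5.0903,-10.7850) T_B=(-2.1490,-15.6095) sweep=58.5564

bisector direction at 123.6809° = (-0.554567,0.832139)
center distance |VC| = r/sin(θ/2) = 8.894365/sin(60.7218°) = 10.196973
C = V + |VC|·bis = (-2.8318,-6.7414)
T_A = V + ((C−V)·d_A)·d_A = V + 4.9868·d_A = (5.0903,-10.7850)
T_B = V + ((C−V)·d_B)·d_B = V + 4.9868·d_B = (-2.1490,-15.6095)
sweep = 180° − θ = 58.5564°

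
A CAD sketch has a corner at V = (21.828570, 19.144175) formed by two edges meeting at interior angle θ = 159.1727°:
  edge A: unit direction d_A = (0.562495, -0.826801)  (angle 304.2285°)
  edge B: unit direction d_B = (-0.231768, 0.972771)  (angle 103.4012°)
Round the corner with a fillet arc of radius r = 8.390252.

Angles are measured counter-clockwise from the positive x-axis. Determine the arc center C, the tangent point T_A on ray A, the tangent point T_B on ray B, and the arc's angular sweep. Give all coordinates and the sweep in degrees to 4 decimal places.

bisector direction at 23.8148° = (0.914855,0.403782)
center distance |VC| = r/sin(θ/2) = 8.390252/sin(79.5863°) = 8.530767
C = V + |VC|·bis = (29.6330,22.5887)
T_A = V + ((C−V)·d_A)·d_A = V + 1.5420·d_A = (22.6959,17.8693)
T_B = V + ((C−V)·d_B)·d_B = V + 1.5420·d_B = (21.4712,20.6442)
sweep = 180° − θ = 20.8273°

center=(29.6330,22.5887) T_A=(22.6959,17.8693) T_B=(21.4712,20.6442) sweep=20.8273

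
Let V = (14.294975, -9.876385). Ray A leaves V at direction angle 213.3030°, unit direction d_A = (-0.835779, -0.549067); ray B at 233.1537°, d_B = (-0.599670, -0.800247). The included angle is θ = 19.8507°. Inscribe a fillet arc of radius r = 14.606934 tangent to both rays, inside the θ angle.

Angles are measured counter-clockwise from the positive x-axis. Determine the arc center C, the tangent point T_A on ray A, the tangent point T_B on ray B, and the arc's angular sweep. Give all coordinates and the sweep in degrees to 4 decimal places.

bisector direction at 223.2284° = (-0.728630,-0.684908)
center distance |VC| = r/sin(θ/2) = 14.606934/sin(9.9253°) = 84.744231
C = V + |VC|·bis = (-47.4522,-67.9184)
T_A = V + ((C−V)·d_A)·d_A = V + 83.4759·d_A = (-55.4724,-55.7102)
T_B = V + ((C−V)·d_B)·d_B = V + 83.4759·d_B = (-35.7630,-76.6777)
sweep = 180° − θ = 160.1493°

center=(-47.4522,-67.9184) T_A=(-55.4724,-55.7102) T_B=(-35.7630,-76.6777) sweep=160.1493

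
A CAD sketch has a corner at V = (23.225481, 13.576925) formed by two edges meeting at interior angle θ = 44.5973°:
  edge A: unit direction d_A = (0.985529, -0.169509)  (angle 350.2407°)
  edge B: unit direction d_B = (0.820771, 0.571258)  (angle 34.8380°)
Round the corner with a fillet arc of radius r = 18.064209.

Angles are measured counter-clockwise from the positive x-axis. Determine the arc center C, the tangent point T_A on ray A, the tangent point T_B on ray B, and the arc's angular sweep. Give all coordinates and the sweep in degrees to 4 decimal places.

bisector direction at 12.5394° = (0.976147,0.217110)
center distance |VC| = r/sin(θ/2) = 18.064209/sin(22.2986°) = 47.608258
C = V + |VC|·bis = (69.6981,23.9132)
T_A = V + ((C−V)·d_A)·d_A = V + 44.0480·d_A = (66.6361,6.1104)
T_B = V + ((C−V)·d_B)·d_B = V + 44.0480·d_B = (59.3788,38.7397)
sweep = 180° − θ = 135.4027°

center=(69.6981,23.9132) T_A=(66.6361,6.1104) T_B=(59.3788,38.7397) sweep=135.4027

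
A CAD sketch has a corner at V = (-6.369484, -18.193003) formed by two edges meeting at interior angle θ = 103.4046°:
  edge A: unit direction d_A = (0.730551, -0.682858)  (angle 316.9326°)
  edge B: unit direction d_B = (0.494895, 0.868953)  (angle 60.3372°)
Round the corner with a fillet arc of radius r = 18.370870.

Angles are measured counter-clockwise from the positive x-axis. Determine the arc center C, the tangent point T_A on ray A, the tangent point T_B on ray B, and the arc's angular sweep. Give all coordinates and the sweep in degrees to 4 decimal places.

bisector direction at 8.6349° = (0.988665,0.150138)
center distance |VC| = r/sin(θ/2) = 18.370870/sin(51.7023°) = 23.408309
C = V + |VC|·bis = (16.7735,-14.6785)
T_A = V + ((C−V)·d_A)·d_A = V + 14.5072·d_A = (4.2288,-28.0994)
T_B = V + ((C−V)·d_B)·d_B = V + 14.5072·d_B = (0.8101,-5.5869)
sweep = 180° − θ = 76.5954°

center=(16.7735,-14.6785) T_A=(4.2288,-28.0994) T_B=(0.8101,-5.5869) sweep=76.5954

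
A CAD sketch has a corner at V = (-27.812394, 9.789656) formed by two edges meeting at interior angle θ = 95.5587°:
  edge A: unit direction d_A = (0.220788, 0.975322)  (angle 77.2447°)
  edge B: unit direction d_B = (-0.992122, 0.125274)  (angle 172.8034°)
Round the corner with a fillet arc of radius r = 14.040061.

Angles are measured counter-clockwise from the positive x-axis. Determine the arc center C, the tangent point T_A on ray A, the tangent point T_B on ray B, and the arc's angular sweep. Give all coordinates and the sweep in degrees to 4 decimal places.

bisector direction at 125.0240° = (-0.573920,0.818911)
center distance |VC| = r/sin(θ/2) = 14.040061/sin(47.7794°) = 18.958645
C = V + |VC|·bis = (-38.6931,25.3151)
T_A = V + ((C−V)·d_A)·d_A = V + 12.7400·d_A = (-24.9996,22.2152)
T_B = V + ((C−V)·d_B)·d_B = V + 12.7400·d_B = (-40.4520,11.3856)
sweep = 180° − θ = 84.4413°

center=(-38.6931,25.3151) T_A=(-24.9996,22.2152) T_B=(-40.4520,11.3856) sweep=84.4413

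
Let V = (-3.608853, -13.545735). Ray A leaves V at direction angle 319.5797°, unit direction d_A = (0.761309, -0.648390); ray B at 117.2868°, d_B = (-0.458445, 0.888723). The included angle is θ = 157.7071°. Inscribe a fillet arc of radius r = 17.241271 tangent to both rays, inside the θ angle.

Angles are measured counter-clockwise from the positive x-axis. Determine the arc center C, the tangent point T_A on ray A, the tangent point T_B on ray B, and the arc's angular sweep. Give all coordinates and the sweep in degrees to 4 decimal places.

center=(10.1565,-2.6225) T_A=(-1.0226,-15.7484) T_B=(-5.1662,-10.5266) sweep=22.2929

bisector direction at 38.4332° = (0.783333,0.621602)
center distance |VC| = r/sin(θ/2) = 17.241271/sin(78.8535°) = 17.572759
C = V + |VC|·bis = (10.1565,-2.6225)
T_A = V + ((C−V)·d_A)·d_A = V + 3.3971·d_A = (-1.0226,-15.7484)
T_B = V + ((C−V)·d_B)·d_B = V + 3.3971·d_B = (-5.1662,-10.5266)
sweep = 180° − θ = 22.2929°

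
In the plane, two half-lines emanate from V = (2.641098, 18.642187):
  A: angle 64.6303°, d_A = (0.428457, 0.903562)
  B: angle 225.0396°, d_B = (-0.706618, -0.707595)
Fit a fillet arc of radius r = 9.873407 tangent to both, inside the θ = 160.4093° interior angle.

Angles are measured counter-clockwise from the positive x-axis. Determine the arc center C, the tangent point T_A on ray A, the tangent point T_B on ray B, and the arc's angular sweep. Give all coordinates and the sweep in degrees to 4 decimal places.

bisector direction at 144.8349° = (-0.817496,0.575934)
center distance |VC| = r/sin(θ/2) = 9.873407/sin(80.2047°) = 10.019474
C = V + |VC|·bis = (-5.5498,24.4127)
T_A = V + ((C−V)·d_A)·d_A = V + 1.7046·d_A = (3.3714,20.1824)
T_B = V + ((C−V)·d_B)·d_B = V + 1.7046·d_B = (1.4366,17.4360)
sweep = 180° − θ = 19.5907°

center=(-5.5498,24.4127) T_A=(3.3714,20.1824) T_B=(1.4366,17.4360) sweep=19.5907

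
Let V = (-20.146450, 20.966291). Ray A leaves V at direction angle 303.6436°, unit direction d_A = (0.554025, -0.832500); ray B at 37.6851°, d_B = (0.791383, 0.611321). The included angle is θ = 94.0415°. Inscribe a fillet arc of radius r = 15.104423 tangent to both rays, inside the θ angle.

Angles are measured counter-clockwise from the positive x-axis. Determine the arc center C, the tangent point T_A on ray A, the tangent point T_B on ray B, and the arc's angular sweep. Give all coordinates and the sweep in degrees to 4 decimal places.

bisector direction at 350.6643° = (0.986755,-0.162218)
center distance |VC| = r/sin(θ/2) = 15.104423/sin(47.0207°) = 20.645721
C = V + |VC|·bis = (0.2258,17.6172)
T_A = V + ((C−V)·d_A)·d_A = V + 14.0749·d_A = (-12.3486,9.2490)
T_B = V + ((C−V)·d_B)·d_B = V + 14.0749·d_B = (-9.0078,29.5706)
sweep = 180° − θ = 85.9585°

center=(0.2258,17.6172) T_A=(-12.3486,9.2490) T_B=(-9.0078,29.5706) sweep=85.9585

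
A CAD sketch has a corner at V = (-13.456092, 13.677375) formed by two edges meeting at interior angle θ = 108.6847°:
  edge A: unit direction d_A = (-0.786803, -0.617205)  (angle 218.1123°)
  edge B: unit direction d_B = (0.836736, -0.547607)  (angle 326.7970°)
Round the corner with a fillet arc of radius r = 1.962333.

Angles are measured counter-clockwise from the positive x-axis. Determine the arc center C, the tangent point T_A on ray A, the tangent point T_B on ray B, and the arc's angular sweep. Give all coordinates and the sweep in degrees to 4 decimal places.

bisector direction at 272.4547° = (0.042829,-0.999082)
center distance |VC| = r/sin(θ/2) = 1.962333/sin(54.3424°) = 2.415136
C = V + |VC|·bis = (-13.3527,11.2645)
T_A = V + ((C−V)·d_A)·d_A = V + 1.4079·d_A = (-14.5638,12.8084)
T_B = V + ((C−V)·d_B)·d_B = V + 1.4079·d_B = (-12.2781,12.9064)
sweep = 180° − θ = 71.3153°

center=(-13.3527,11.2645) T_A=(-14.5638,12.8084) T_B=(-12.2781,12.9064) sweep=71.3153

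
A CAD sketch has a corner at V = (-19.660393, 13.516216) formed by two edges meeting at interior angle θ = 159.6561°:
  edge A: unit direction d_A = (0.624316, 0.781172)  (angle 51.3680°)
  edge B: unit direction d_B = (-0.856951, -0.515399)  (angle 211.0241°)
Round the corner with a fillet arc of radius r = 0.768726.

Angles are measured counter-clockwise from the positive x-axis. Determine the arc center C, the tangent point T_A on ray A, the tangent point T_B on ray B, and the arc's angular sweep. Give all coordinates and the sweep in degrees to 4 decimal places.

bisector direction at 131.1961° = (-0.658638,0.752460)
center distance |VC| = r/sin(θ/2) = 0.768726/sin(79.8281°) = 0.781002
C = V + |VC|·bis = (-20.1748,14.1039)
T_A = V + ((C−V)·d_A)·d_A = V + 0.1379·d_A = (-19.5743,13.6240)
T_B = V + ((C−V)·d_B)·d_B = V + 0.1379·d_B = (-19.7786,13.4451)
sweep = 180° − θ = 20.3439°

center=(-20.1748,14.1039) T_A=(-19.5743,13.6240) T_B=(-19.7786,13.4451) sweep=20.3439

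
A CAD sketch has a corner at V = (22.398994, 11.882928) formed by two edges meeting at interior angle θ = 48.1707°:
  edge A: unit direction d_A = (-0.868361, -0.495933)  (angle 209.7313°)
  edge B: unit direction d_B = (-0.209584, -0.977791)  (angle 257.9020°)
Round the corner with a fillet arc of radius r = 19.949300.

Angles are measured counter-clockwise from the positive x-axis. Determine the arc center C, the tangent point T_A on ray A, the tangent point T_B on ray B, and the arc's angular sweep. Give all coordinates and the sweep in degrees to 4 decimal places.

bisector direction at 233.8166° = (-0.590371,-0.807132)
center distance |VC| = r/sin(θ/2) = 19.949300/sin(24.0853°) = 48.883716
C = V + |VC|·bis = (-6.4605,-27.5727)
T_A = V + ((C−V)·d_A)·d_A = V + 44.6278·d_A = (-16.3541,-10.2495)
T_B = V + ((C−V)·d_B)·d_B = V + 44.6278·d_B = (13.0457,-31.7537)
sweep = 180° − θ = 131.8293°

center=(-6.4605,-27.5727) T_A=(-16.3541,-10.2495) T_B=(13.0457,-31.7537) sweep=131.8293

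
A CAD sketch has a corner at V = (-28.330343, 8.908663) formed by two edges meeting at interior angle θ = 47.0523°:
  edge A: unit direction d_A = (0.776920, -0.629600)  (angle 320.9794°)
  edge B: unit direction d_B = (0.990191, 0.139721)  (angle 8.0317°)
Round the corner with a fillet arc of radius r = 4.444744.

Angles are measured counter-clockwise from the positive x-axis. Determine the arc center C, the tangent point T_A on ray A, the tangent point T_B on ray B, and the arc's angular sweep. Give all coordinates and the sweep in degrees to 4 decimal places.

bisector direction at 344.5056° = (0.963656,-0.267145)
center distance |VC| = r/sin(θ/2) = 4.444744/sin(23.5262°) = 11.135033
C = V + |VC|·bis = (-17.6000,5.9340)
T_A = V + ((C−V)·d_A)·d_A = V + 10.2095·d_A = (-20.3984,2.4808)
T_B = V + ((C−V)·d_B)·d_B = V + 10.2095·d_B = (-18.2210,10.3351)
sweep = 180° − θ = 132.9477°

center=(-17.6000,5.9340) T_A=(-20.3984,2.4808) T_B=(-18.2210,10.3351) sweep=132.9477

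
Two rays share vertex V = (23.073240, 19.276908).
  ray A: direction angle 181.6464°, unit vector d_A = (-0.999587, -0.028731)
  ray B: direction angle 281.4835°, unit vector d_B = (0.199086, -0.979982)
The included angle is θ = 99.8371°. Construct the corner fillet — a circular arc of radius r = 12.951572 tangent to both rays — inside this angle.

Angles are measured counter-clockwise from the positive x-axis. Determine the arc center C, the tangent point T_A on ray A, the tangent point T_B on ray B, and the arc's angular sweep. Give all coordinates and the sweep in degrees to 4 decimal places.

bisector direction at 231.5650° = (-0.621627,-0.783313)
center distance |VC| = r/sin(θ/2) = 12.951572/sin(49.9186°) = 16.927285
C = V + |VC|·bis = (12.5508,6.0175)
T_A = V + ((C−V)·d_A)·d_A = V + 10.8991·d_A = (12.1787,18.9638)
T_B = V + ((C−V)·d_B)·d_B = V + 10.8991·d_B = (25.2431,8.5960)
sweep = 180° − θ = 80.1629°

center=(12.5508,6.0175) T_A=(12.1787,18.9638) T_B=(25.2431,8.5960) sweep=80.1629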